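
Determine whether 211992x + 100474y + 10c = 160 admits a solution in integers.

yes

gcd(211992, 100474) = 22  (211992 = 2×100474 + 11044, 100474 = 9×11044 + 1078, 11044 = 10×1078 + 264, 1078 = 4×264 + 22, 264 = 12×22).
gcd(22, 10) = 2.
2 divides 160, so integer solutions exist.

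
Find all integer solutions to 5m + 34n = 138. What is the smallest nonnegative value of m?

gcd(34, 5) = 1  (34 = 6×5 + 4, 5 = 1×4 + 1, 4 = 4×1).
1 divides 138, so solutions exist.
Back-substituting, 5×(7) + 34×(-1) = 1.
Scale by 138/1 = 138: (m₀, n₀) = (966, -138).
General solution: m = 966 + 34t, n = -138 - 5t for integer t.
m ≥ 0: smallest is 966 mod 34 = 14 (at t = -28), with n = 2.

14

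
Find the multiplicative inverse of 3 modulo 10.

7

gcd(10, 3):
  10 = 3·3 + 1
  3 = 3·1
so gcd(10, 3) = 1.
Back-substitute for Bézout coefficients:
  1 = 10 - 3·3
  ... = 3·(-3) + 10·(1)
So 3·-3 ≡ 1 (mod 10), and -3 mod 10 = 7.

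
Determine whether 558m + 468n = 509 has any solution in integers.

gcd(558, 468) = 18  (558 = 1·468 + 90, 468 = 5·90 + 18, 90 = 5·18).
18 does not divide 509 (remainder 5), so no integer solutions.

no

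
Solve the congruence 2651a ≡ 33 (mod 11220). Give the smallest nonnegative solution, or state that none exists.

gcd(11220, 2651) = 11.
11 divides 33, so solutions exist.
By Bézout, 2651×(-419) + 11220×(99) = 11.
So 2651×(-419) ≡ 11 (mod 11220); multiply by 3: a ≡ -1257 (mod 1020).
Smallest nonnegative: a = -1257 mod 1020 = 783.

783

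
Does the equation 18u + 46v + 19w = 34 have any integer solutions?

gcd(46, 18):
  46 = 2*18 + 10
  18 = 1*10 + 8
  10 = 1*8 + 2
  8 = 4*2
so gcd(46, 18) = 2.
gcd(2, 19) = 1.
1 divides 34, so integer solutions exist.

yes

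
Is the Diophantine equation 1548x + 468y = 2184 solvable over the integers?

gcd(1548, 468) = 36  (1548 = 3·468 + 144, 468 = 3·144 + 36, 144 = 4·36).
36 does not divide 2184 (remainder 24), so no integer solutions.

no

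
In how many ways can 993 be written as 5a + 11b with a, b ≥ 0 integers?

18

gcd(11, 5) = 1  (11 = 2*5 + 1, 5 = 5*1).
Back-substituting, 5*(-2) + 11*(1) = 1.
Scale by 993: one solution is (-1986, 993). Reduce a mod 11: (5, 88).
General: a = 5 + 11t, b = 88 - 5t.
a ≥ 0 ⇒ t ≥ 0; b ≥ 0 ⇒ t ≤ 17. So t ∈ [0, 17]: 18 solutions.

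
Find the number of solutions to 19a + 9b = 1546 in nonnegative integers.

9

gcd(19, 9) = 1  (19 = 2×9 + 1, 9 = 9×1).
Back-substituting, 19×(1) + 9×(-2) = 1.
Scale by 1546: one solution is (1546, -3092). Reduce a mod 9: (7, 157).
General: a = 7 + 9t, b = 157 - 19t.
a ≥ 0 ⇒ t ≥ 0; b ≥ 0 ⇒ t ≤ 8. So t ∈ [0, 8]: 9 solutions.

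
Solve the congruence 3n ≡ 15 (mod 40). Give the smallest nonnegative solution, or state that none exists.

gcd(40, 3):
  40 = 13*3 + 1
  3 = 3*1
so gcd(40, 3) = 1.
1 divides 15, so solutions exist.
Back-substitute for Bézout coefficients:
  1 = 40 - 13*3
  ... = 3*(-13) + 40*(1)
So 3*(-13) ≡ 1 (mod 40); multiply by 15: n ≡ -195 (mod 40).
Smallest nonnegative: n = -195 mod 40 = 5.

5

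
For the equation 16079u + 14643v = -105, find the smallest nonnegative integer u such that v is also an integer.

14388

gcd(16079, 14643) = 1  (16079 = 1·14643 + 1436, 14643 = 10·1436 + 283, 1436 = 5·283 + 21, 283 = 13·21 + 10, 21 = 2·10 + 1, 10 = 10·1).
1 divides -105, so solutions exist.
Back-substituting, 16079·(1397) + 14643·(-1534) = 1.
Scale by -105/1 = -105: (u₀, v₀) = (-146685, 161070).
General solution: u = -146685 + 14643t, v = 161070 - 16079t for integer t.
u ≥ 0: smallest is -146685 mod 14643 = 14388 (at t = 11), with v = -15799.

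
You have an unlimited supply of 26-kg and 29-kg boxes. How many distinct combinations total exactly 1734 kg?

3

Need nonnegative integers with 26j + 29k = 1734.
gcd(26, 29) = 1, and 26·(-10) + 29·(9) = 1.
So (j₀, k₀) = (-17340, 15606); general j = -17340 + 29t, k = 15606 - 26t.
j ≥ 0 ⇒ t ≥ 598; k ≥ 0 ⇒ t ≤ 600. That's 3 values of t.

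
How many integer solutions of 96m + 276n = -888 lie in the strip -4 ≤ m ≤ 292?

13

gcd(276, 96) = 12  (276 = 2*96 + 84, 96 = 1*84 + 12, 84 = 7*12).
Back-substituting, 96*(3) + 276*(-1) = 12.
Scale by -74: particular solution (-222, 74); reduce m mod 23: (8, -6).
General solution: m = 8 + 23t, n = -6 - 8t for integer t.
-4 ≤ 8 + 23t ≤ 292 gives t ∈ [0, 12], which is 13 values.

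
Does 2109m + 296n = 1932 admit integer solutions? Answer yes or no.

gcd(2109, 296) = 37  (2109 = 7·296 + 37, 296 = 8·37).
37 does not divide 1932 (remainder 8), so no integer solutions.

no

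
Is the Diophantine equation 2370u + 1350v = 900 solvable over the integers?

yes

gcd(2370, 1350) = 30.
30 divides 900, so integer solutions exist.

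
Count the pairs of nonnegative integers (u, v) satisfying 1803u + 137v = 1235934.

5

gcd(1803, 137) = 1.
By Bézout, 1803·(-56) + 137·(737) = 1.
One solution: (96, 7758).
General: u = 96 + 137t, v = 7758 - 1803t.
u ≥ 0 ⇒ t ≥ 0; v ≥ 0 ⇒ t ≤ 4. So t ∈ [0, 4]: 5 solutions.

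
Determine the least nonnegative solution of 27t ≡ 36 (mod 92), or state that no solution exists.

gcd(92, 27) = 1.
1 divides 36, so solutions exist.
By Bézout, 27*(-17) + 92*(5) = 1.
So 27*(-17) ≡ 1 (mod 92); multiply by 36: t ≡ -612 (mod 92).
Smallest nonnegative: t = -612 mod 92 = 32.

32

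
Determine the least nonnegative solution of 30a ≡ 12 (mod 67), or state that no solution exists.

54

gcd(67, 30) = 1  (67 = 2*30 + 7, 30 = 4*7 + 2, 7 = 3*2 + 1, 2 = 2*1).
1 divides 12, so solutions exist.
Back-substituting, 30*(-29) + 67*(13) = 1.
So 30*(-29) ≡ 1 (mod 67); multiply by 12: a ≡ -348 (mod 67).
Smallest nonnegative: a = -348 mod 67 = 54.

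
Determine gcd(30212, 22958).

26

gcd(30212, 22958) = 26  (30212 = 1×22958 + 7254, 22958 = 3×7254 + 1196, 7254 = 6×1196 + 78, 1196 = 15×78 + 26, 78 = 3×26).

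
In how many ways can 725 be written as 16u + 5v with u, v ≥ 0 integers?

gcd(16, 5) = 1  (16 = 3·5 + 1, 5 = 5·1).
Back-substituting, 16·(1) + 5·(-3) = 1.
Scale by 725: one solution is (725, -2175). Reduce u mod 5: (0, 145).
General: u = 0 + 5t, v = 145 - 16t.
u ≥ 0 ⇒ t ≥ 0; v ≥ 0 ⇒ t ≤ 9. So t ∈ [0, 9]: 10 solutions.

10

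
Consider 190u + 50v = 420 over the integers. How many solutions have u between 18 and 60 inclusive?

9

gcd(190, 50) = 10.
By Bézout, 190*(-1) + 50*(4) = 10.
Particular solution: (3, -3).
General solution: u = 3 + 5t, v = -3 - 19t for integer t.
18 ≤ 3 + 5t ≤ 60 gives t ∈ [3, 11], which is 9 values.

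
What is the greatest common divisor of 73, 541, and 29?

1

gcd(541, 73):
  541 = 7·73 + 30
  73 = 2·30 + 13
  30 = 2·13 + 4
  13 = 3·4 + 1
  4 = 4·1
so gcd(541, 73) = 1.
gcd(1, 29) = 1.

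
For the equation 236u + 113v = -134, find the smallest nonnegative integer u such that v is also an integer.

gcd(236, 113):
  236 = 2*113 + 10
  113 = 11*10 + 3
  10 = 3*3 + 1
  3 = 3*1
so gcd(236, 113) = 1.
1 divides -134, so solutions exist.
Back-substitute for Bézout coefficients:
  1 = 10 - 3*3
  ... = 236*(34) + 113*(-71)
Scale by -134/1 = -134: (u₀, v₀) = (-4556, 9514).
General solution: u = -4556 + 113t, v = 9514 - 236t for integer t.
u ≥ 0: smallest is -4556 mod 113 = 77 (at t = 41), with v = -162.

77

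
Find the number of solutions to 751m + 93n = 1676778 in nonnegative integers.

24

gcd(751, 93) = 1.
By Bézout, 751*(40) + 93*(-323) = 1.
One solution: (78, 17400).
General: m = 78 + 93t, n = 17400 - 751t.
m ≥ 0 ⇒ t ≥ 0; n ≥ 0 ⇒ t ≤ 23. So t ∈ [0, 23]: 24 solutions.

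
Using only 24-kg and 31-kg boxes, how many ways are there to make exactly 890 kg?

1

Need nonnegative integers with 24j + 31k = 890.
gcd(24, 31) = 1, and 24·(-9) + 31·(7) = 1.
So (j₀, k₀) = (-8010, 6230); general j = -8010 + 31t, k = 6230 - 24t.
j ≥ 0 ⇒ t ≥ 259; k ≥ 0 ⇒ t ≤ 259. That's 1 value of t.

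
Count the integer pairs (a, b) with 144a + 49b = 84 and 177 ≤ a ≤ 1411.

25

gcd(144, 49):
  144 = 2*49 + 46
  49 = 1*46 + 3
  46 = 15*3 + 1
  3 = 3*1
so gcd(144, 49) = 1.
Back-substitute for Bézout coefficients:
  1 = 46 - 15*3
  ... = 144*(16) + 49*(-47)
Scale by 84: particular solution (1344, -3948); reduce a mod 49: (21, -60).
General solution: a = 21 + 49t, b = -60 - 144t for integer t.
177 ≤ 21 + 49t ≤ 1411 gives t ∈ [4, 28], which is 25 values.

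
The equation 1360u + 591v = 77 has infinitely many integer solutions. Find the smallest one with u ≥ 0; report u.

gcd(1360, 591):
  1360 = 2·591 + 178
  591 = 3·178 + 57
  178 = 3·57 + 7
  57 = 8·7 + 1
  7 = 7·1
so gcd(1360, 591) = 1.
1 divides 77, so solutions exist.
Back-substitute for Bézout coefficients:
  1 = 57 - 8·7
  ... = 1360·(-83) + 591·(191)
Scale by 77/1 = 77: (u₀, v₀) = (-6391, 14707).
General solution: u = -6391 + 591t, v = 14707 - 1360t for integer t.
u ≥ 0: smallest is -6391 mod 591 = 110 (at t = 11), with v = -253.

110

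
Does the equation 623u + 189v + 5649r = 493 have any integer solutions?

gcd(623, 189) = 7  (623 = 3·189 + 56, 189 = 3·56 + 21, 56 = 2·21 + 14, 21 = 1·14 + 7, 14 = 2·7).
gcd(7, 5649) = 7.
7 does not divide 493 (remainder 3), so no integer solutions.

no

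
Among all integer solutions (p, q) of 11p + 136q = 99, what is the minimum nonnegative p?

gcd(136, 11):
  136 = 12*11 + 4
  11 = 2*4 + 3
  4 = 1*3 + 1
  3 = 3*1
so gcd(136, 11) = 1.
1 divides 99, so solutions exist.
Back-substitute for Bézout coefficients:
  1 = 4 - 1*3
  ... = 11*(-37) + 136*(3)
Scale by 99/1 = 99: (p₀, q₀) = (-3663, 297).
General solution: p = -3663 + 136t, q = 297 - 11t for integer t.
p ≥ 0: smallest is -3663 mod 136 = 9 (at t = 27), with q = 0.

9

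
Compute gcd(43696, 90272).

16

gcd(90272, 43696) = 16  (90272 = 2·43696 + 2880, 43696 = 15·2880 + 496, 2880 = 5·496 + 400, 496 = 1·400 + 96, 400 = 4·96 + 16, 96 = 6·16).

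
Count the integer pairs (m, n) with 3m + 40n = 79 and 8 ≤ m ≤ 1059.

gcd(40, 3):
  40 = 13*3 + 1
  3 = 3*1
so gcd(40, 3) = 1.
Back-substitute for Bézout coefficients:
  1 = 40 - 13*3
  ... = 3*(-13) + 40*(1)
Scale by 79: particular solution (-1027, 79); reduce m mod 40: (13, 1).
General solution: m = 13 + 40t, n = 1 - 3t for integer t.
8 ≤ 13 + 40t ≤ 1059 gives t ∈ [0, 26], which is 27 values.

27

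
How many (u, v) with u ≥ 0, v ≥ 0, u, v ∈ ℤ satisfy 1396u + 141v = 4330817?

gcd(1396, 141) = 1  (1396 = 9×141 + 127, 141 = 1×127 + 14, 127 = 9×14 + 1, 14 = 14×1).
Back-substituting, 1396×(10) + 141×(-99) = 1.
Scale by 4330817: one solution is (43308170, -428750883). Reduce u mod 141: (20, 30517).
General: u = 20 + 141t, v = 30517 - 1396t.
u ≥ 0 ⇒ t ≥ 0; v ≥ 0 ⇒ t ≤ 21. So t ∈ [0, 21]: 22 solutions.

22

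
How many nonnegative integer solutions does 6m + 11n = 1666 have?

gcd(11, 6) = 1.
By Bézout, 6×(2) + 11×(-1) = 1.
One solution: (10, 146).
General: m = 10 + 11t, n = 146 - 6t.
m ≥ 0 ⇒ t ≥ 0; n ≥ 0 ⇒ t ≤ 24. So t ∈ [0, 24]: 25 solutions.

25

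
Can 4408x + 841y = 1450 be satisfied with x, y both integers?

yes

gcd(4408, 841) = 29  (4408 = 5·841 + 203, 841 = 4·203 + 29, 203 = 7·29).
29 divides 1450, so integer solutions exist.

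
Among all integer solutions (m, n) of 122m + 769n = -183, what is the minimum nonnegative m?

gcd(769, 122) = 1.
1 divides -183, so solutions exist.
By Bézout, 122*(-208) + 769*(33) = 1.
Scale by -183/1 = -183: (m₀, n₀) = (38064, -6039).
General solution: m = 38064 + 769t, n = -6039 - 122t for integer t.
m ≥ 0: smallest is 38064 mod 769 = 383 (at t = -49), with n = -61.

383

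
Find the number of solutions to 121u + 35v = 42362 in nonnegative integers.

10

gcd(121, 35):
  121 = 3×35 + 16
  35 = 2×16 + 3
  16 = 5×3 + 1
  3 = 3×1
so gcd(121, 35) = 1.
Back-substitute for Bézout coefficients:
  1 = 16 - 5×3
  ... = 121×(11) + 35×(-38)
Scale by 42362: one solution is (465982, -1609756). Reduce u mod 35: (27, 1117).
General: u = 27 + 35t, v = 1117 - 121t.
u ≥ 0 ⇒ t ≥ 0; v ≥ 0 ⇒ t ≤ 9. So t ∈ [0, 9]: 10 solutions.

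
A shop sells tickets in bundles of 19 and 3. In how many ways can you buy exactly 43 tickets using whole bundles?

Need nonnegative integers with 19j + 3k = 43.
gcd(19, 3) = 1, and 19·(1) + 3·(-6) = 1.
So (j₀, k₀) = (43, -258); general j = 43 + 3t, k = -258 - 19t.
j ≥ 0 ⇒ t ≥ -14; k ≥ 0 ⇒ t ≤ -14. That's 1 value of t.

1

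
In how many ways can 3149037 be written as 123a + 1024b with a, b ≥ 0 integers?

gcd(1024, 123):
  1024 = 8·123 + 40
  123 = 3·40 + 3
  40 = 13·3 + 1
  3 = 3·1
so gcd(1024, 123) = 1.
Back-substitute for Bézout coefficients:
  1 = 40 - 13·3
  ... = 123·(-333) + 1024·(40)
Scale by 3149037: one solution is (-1048629321, 125961480). Reduce a mod 1024: (951, 2961).
General: a = 951 + 1024t, b = 2961 - 123t.
a ≥ 0 ⇒ t ≥ 0; b ≥ 0 ⇒ t ≤ 24. So t ∈ [0, 24]: 25 solutions.

25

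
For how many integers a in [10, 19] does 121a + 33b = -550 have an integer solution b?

gcd(121, 33) = 11.
By Bézout, 121*(-1) + 33*(4) = 11.
Particular solution: (2, -24).
General solution: a = 2 + 3t, b = -24 - 11t for integer t.
10 ≤ 2 + 3t ≤ 19 gives t ∈ [3, 5], which is 3 values.

3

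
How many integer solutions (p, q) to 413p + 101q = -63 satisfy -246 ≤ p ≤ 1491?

gcd(413, 101) = 1  (413 = 4*101 + 9, 101 = 11*9 + 2, 9 = 4*2 + 1, 2 = 2*1).
Back-substituting, 413*(45) + 101*(-184) = 1.
Scale by -63: particular solution (-2835, 11592); reduce p mod 101: (94, -385).
General solution: p = 94 + 101t, q = -385 - 413t for integer t.
-246 ≤ 94 + 101t ≤ 1491 gives t ∈ [-3, 13], which is 17 values.

17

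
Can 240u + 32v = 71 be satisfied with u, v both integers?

gcd(240, 32) = 16  (240 = 7·32 + 16, 32 = 2·16).
16 does not divide 71 (remainder 7), so no integer solutions.

no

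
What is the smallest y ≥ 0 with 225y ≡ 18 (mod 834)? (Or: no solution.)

gcd(834, 225):
  834 = 3×225 + 159
  225 = 1×159 + 66
  159 = 2×66 + 27
  66 = 2×27 + 12
  27 = 2×12 + 3
  12 = 4×3
so gcd(834, 225) = 3.
3 divides 18, so solutions exist.
Back-substitute for Bézout coefficients:
  3 = 27 - 2×12
  ... = 225×(-63) + 834×(17)
So 225×(-63) ≡ 3 (mod 834); multiply by 6: y ≡ -378 (mod 278).
Smallest nonnegative: y = -378 mod 278 = 178.

178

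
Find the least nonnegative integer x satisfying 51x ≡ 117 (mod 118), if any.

37

gcd(118, 51) = 1  (118 = 2×51 + 16, 51 = 3×16 + 3, 16 = 5×3 + 1, 3 = 3×1).
1 divides 117, so solutions exist.
Back-substituting, 51×(-37) + 118×(16) = 1.
So 51×(-37) ≡ 1 (mod 118); multiply by 117: x ≡ -4329 (mod 118).
Smallest nonnegative: x = -4329 mod 118 = 37.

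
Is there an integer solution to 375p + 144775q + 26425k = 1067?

no

gcd(144775, 375) = 25.
gcd(25, 26425) = 25.
25 does not divide 1067 (remainder 17), so no integer solutions.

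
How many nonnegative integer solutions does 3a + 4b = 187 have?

gcd(4, 3) = 1.
By Bézout, 3×(-1) + 4×(1) = 1.
One solution: (1, 46).
General: a = 1 + 4t, b = 46 - 3t.
a ≥ 0 ⇒ t ≥ 0; b ≥ 0 ⇒ t ≤ 15. So t ∈ [0, 15]: 16 solutions.

16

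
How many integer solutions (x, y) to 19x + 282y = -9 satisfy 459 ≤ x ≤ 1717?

5

gcd(282, 19):
  282 = 14·19 + 16
  19 = 1·16 + 3
  16 = 5·3 + 1
  3 = 3·1
so gcd(282, 19) = 1.
Back-substitute for Bézout coefficients:
  1 = 16 - 5·3
  ... = 19·(-89) + 282·(6)
Scale by -9: particular solution (801, -54); reduce x mod 282: (237, -16).
General solution: x = 237 + 282t, y = -16 - 19t for integer t.
459 ≤ 237 + 282t ≤ 1717 gives t ∈ [1, 5], which is 5 values.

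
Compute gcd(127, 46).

1

gcd(127, 46) = 1  (127 = 2·46 + 35, 46 = 1·35 + 11, 35 = 3·11 + 2, 11 = 5·2 + 1, 2 = 2·1).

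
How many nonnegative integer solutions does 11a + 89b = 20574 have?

21

gcd(89, 11) = 1.
By Bézout, 11*(-8) + 89*(1) = 1.
One solution: (58, 224).
General: a = 58 + 89t, b = 224 - 11t.
a ≥ 0 ⇒ t ≥ 0; b ≥ 0 ⇒ t ≤ 20. So t ∈ [0, 20]: 21 solutions.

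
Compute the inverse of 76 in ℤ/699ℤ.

46

gcd(699, 76):
  699 = 9·76 + 15
  76 = 5·15 + 1
  15 = 15·1
so gcd(699, 76) = 1.
Back-substitute for Bézout coefficients:
  1 = 76 - 5·15
  ... = 76·(46) + 699·(-5)
So 76·46 ≡ 1 (mod 699), and 46 mod 699 = 46.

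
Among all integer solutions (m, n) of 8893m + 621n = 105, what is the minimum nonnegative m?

375

gcd(8893, 621):
  8893 = 14×621 + 199
  621 = 3×199 + 24
  199 = 8×24 + 7
  24 = 3×7 + 3
  7 = 2×3 + 1
  3 = 3×1
so gcd(8893, 621) = 1.
1 divides 105, so solutions exist.
Back-substitute for Bézout coefficients:
  1 = 7 - 2×3
  ... = 8893×(181) + 621×(-2592)
Scale by 105/1 = 105: (m₀, n₀) = (19005, -272160).
General solution: m = 19005 + 621t, n = -272160 - 8893t for integer t.
m ≥ 0: smallest is 19005 mod 621 = 375 (at t = -30), with n = -5370.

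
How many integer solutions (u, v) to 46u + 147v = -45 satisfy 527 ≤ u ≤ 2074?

gcd(147, 46) = 1.
By Bézout, 46×(16) + 147×(-5) = 1.
Particular solution: (15, -5).
General solution: u = 15 + 147t, v = -5 - 46t for integer t.
527 ≤ 15 + 147t ≤ 2074 gives t ∈ [4, 14], which is 11 values.

11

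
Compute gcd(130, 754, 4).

gcd(754, 130) = 26.
gcd(26, 4) = 2.

2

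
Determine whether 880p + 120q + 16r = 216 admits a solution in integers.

gcd(880, 120) = 40.
gcd(40, 16) = 8.
8 divides 216, so integer solutions exist.

yes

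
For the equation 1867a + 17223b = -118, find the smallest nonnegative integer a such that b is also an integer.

8450

gcd(17223, 1867) = 1.
1 divides -118, so solutions exist.
By Bézout, 1867·(-5618) + 17223·(609) = 1.
Scale by -118/1 = -118: (a₀, b₀) = (662924, -71862).
General solution: a = 662924 + 17223t, b = -71862 - 1867t for integer t.
a ≥ 0: smallest is 662924 mod 17223 = 8450 (at t = -38), with b = -916.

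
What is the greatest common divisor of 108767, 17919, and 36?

1

gcd(108767, 17919):
  108767 = 6×17919 + 1253
  17919 = 14×1253 + 377
  1253 = 3×377 + 122
  377 = 3×122 + 11
  122 = 11×11 + 1
  11 = 11×1
so gcd(108767, 17919) = 1.
gcd(1, 36) = 1.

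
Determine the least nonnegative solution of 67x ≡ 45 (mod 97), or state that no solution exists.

gcd(97, 67):
  97 = 1×67 + 30
  67 = 2×30 + 7
  30 = 4×7 + 2
  7 = 3×2 + 1
  2 = 2×1
so gcd(97, 67) = 1.
1 divides 45, so solutions exist.
Back-substitute for Bézout coefficients:
  1 = 7 - 3×2
  ... = 67×(42) + 97×(-29)
So 67×(42) ≡ 1 (mod 97); multiply by 45: x ≡ 1890 (mod 97).
Smallest nonnegative: x = 1890 mod 97 = 47.

47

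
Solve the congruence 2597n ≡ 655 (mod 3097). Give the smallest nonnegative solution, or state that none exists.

gcd(3097, 2597):
  3097 = 1*2597 + 500
  2597 = 5*500 + 97
  500 = 5*97 + 15
  97 = 6*15 + 7
  15 = 2*7 + 1
  7 = 7*1
so gcd(3097, 2597) = 1.
1 divides 655, so solutions exist.
Back-substitute for Bézout coefficients:
  1 = 15 - 2*7
  ... = 2597*(-415) + 3097*(348)
So 2597*(-415) ≡ 1 (mod 3097); multiply by 655: n ≡ -271825 (mod 3097).
Smallest nonnegative: n = -271825 mod 3097 = 711.

711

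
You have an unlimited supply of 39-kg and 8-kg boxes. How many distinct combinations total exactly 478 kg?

Need nonnegative integers with 39j + 8k = 478.
gcd(39, 8) = 1, and 39·(-1) + 8·(5) = 1.
So (j₀, k₀) = (-478, 2390); general j = -478 + 8t, k = 2390 - 39t.
j ≥ 0 ⇒ t ≥ 60; k ≥ 0 ⇒ t ≤ 61. That's 2 values of t.

2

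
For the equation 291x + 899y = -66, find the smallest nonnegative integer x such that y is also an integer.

gcd(899, 291) = 1.
1 divides -66, so solutions exist.
By Bézout, 291·(-173) + 899·(56) = 1.
Scale by -66/1 = -66: (x₀, y₀) = (11418, -3696).
General solution: x = 11418 + 899t, y = -3696 - 291t for integer t.
x ≥ 0: smallest is 11418 mod 899 = 630 (at t = -12), with y = -204.

630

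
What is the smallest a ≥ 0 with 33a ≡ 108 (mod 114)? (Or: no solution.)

24

gcd(114, 33) = 3.
3 divides 108, so solutions exist.
By Bézout, 33×(7) + 114×(-2) = 3.
So 33×(7) ≡ 3 (mod 114); multiply by 36: a ≡ 252 (mod 38).
Smallest nonnegative: a = 252 mod 38 = 24.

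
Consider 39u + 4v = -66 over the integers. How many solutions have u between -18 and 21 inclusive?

10

gcd(39, 4) = 1  (39 = 9*4 + 3, 4 = 1*3 + 1, 3 = 3*1).
Back-substituting, 39*(-1) + 4*(10) = 1.
Scale by -66: particular solution (66, -660); reduce u mod 4: (2, -36).
General solution: u = 2 + 4t, v = -36 - 39t for integer t.
-18 ≤ 2 + 4t ≤ 21 gives t ∈ [-5, 4], which is 10 values.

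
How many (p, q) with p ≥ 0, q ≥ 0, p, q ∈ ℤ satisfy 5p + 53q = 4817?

18

gcd(53, 5) = 1  (53 = 10·5 + 3, 5 = 1·3 + 2, 3 = 1·2 + 1, 2 = 2·1).
Back-substituting, 5·(-21) + 53·(2) = 1.
Scale by 4817: one solution is (-101157, 9634). Reduce p mod 53: (20, 89).
General: p = 20 + 53t, q = 89 - 5t.
p ≥ 0 ⇒ t ≥ 0; q ≥ 0 ⇒ t ≤ 17. So t ∈ [0, 17]: 18 solutions.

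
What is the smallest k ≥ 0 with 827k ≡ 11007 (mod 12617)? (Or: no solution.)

471

gcd(12617, 827) = 1  (12617 = 15·827 + 212, 827 = 3·212 + 191, 212 = 1·191 + 21, 191 = 9·21 + 2, 21 = 10·2 + 1, 2 = 2·1).
1 divides 11007, so solutions exist.
Back-substituting, 827·(-6011) + 12617·(394) = 1.
So 827·(-6011) ≡ 1 (mod 12617); multiply by 11007: k ≡ -66163077 (mod 12617).
Smallest nonnegative: k = -66163077 mod 12617 = 471.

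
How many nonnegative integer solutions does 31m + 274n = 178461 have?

gcd(274, 31) = 1  (274 = 8*31 + 26, 31 = 1*26 + 5, 26 = 5*5 + 1, 5 = 5*1).
Back-substituting, 31*(-53) + 274*(6) = 1.
Scale by 178461: one solution is (-9458433, 1070766). Reduce m mod 274: (47, 646).
General: m = 47 + 274t, n = 646 - 31t.
m ≥ 0 ⇒ t ≥ 0; n ≥ 0 ⇒ t ≤ 20. So t ∈ [0, 20]: 21 solutions.

21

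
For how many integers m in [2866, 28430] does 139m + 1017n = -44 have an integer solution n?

gcd(1017, 139) = 1  (1017 = 7*139 + 44, 139 = 3*44 + 7, 44 = 6*7 + 2, 7 = 3*2 + 1, 2 = 2*1).
Back-substituting, 139*(439) + 1017*(-60) = 1.
Scale by -44: particular solution (-19316, 2640); reduce m mod 1017: (7, -1).
General solution: m = 7 + 1017t, n = -1 - 139t for integer t.
2866 ≤ 7 + 1017t ≤ 28430 gives t ∈ [3, 27], which is 25 values.

25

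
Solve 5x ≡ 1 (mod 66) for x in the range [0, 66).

gcd(66, 5) = 1  (66 = 13×5 + 1, 5 = 5×1).
Back-substituting, 5×(-13) + 66×(1) = 1.
So 5×-13 ≡ 1 (mod 66), and -13 mod 66 = 53.

53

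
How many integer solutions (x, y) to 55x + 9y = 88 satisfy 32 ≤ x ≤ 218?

21

gcd(55, 9) = 1  (55 = 6*9 + 1, 9 = 9*1).
Back-substituting, 55*(1) + 9*(-6) = 1.
Scale by 88: particular solution (88, -528); reduce x mod 9: (7, -33).
General solution: x = 7 + 9t, y = -33 - 55t for integer t.
32 ≤ 7 + 9t ≤ 218 gives t ∈ [3, 23], which is 21 values.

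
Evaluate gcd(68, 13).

1

gcd(68, 13):
  68 = 5·13 + 3
  13 = 4·3 + 1
  3 = 3·1
so gcd(68, 13) = 1.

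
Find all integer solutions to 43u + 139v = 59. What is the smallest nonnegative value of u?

gcd(139, 43) = 1  (139 = 3×43 + 10, 43 = 4×10 + 3, 10 = 3×3 + 1, 3 = 3×1).
1 divides 59, so solutions exist.
Back-substituting, 43×(-42) + 139×(13) = 1.
Scale by 59/1 = 59: (u₀, v₀) = (-2478, 767).
General solution: u = -2478 + 139t, v = 767 - 43t for integer t.
u ≥ 0: smallest is -2478 mod 139 = 24 (at t = 18), with v = -7.

24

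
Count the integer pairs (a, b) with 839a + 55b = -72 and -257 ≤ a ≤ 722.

18

gcd(839, 55) = 1  (839 = 15·55 + 14, 55 = 3·14 + 13, 14 = 1·13 + 1, 13 = 13·1).
Back-substituting, 839·(4) + 55·(-61) = 1.
Scale by -72: particular solution (-288, 4392); reduce a mod 55: (42, -642).
General solution: a = 42 + 55t, b = -642 - 839t for integer t.
-257 ≤ 42 + 55t ≤ 722 gives t ∈ [-5, 12], which is 18 values.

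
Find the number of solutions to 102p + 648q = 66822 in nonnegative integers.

gcd(648, 102) = 6.
By Bézout, 102×(-19) + 648×(3) = 6.
One solution: (77, 91).
General: p = 77 + 108t, q = 91 - 17t.
p ≥ 0 ⇒ t ≥ 0; q ≥ 0 ⇒ t ≤ 5. So t ∈ [0, 5]: 6 solutions.

6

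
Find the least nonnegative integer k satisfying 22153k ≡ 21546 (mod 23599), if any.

5077

gcd(23599, 22153) = 1  (23599 = 1*22153 + 1446, 22153 = 15*1446 + 463, 1446 = 3*463 + 57, 463 = 8*57 + 7, 57 = 8*7 + 1, 7 = 7*1).
1 divides 21546, so solutions exist.
Back-substituting, 22153*(-3313) + 23599*(3110) = 1.
So 22153*(-3313) ≡ 1 (mod 23599); multiply by 21546: k ≡ -71381898 (mod 23599).
Smallest nonnegative: k = -71381898 mod 23599 = 5077.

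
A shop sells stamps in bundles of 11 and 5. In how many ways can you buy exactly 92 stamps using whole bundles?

Need nonnegative integers with 11j + 5k = 92.
gcd(11, 5) = 1, and 11·(1) + 5·(-2) = 1.
So (j₀, k₀) = (92, -184); general j = 92 + 5t, k = -184 - 11t.
j ≥ 0 ⇒ t ≥ -18; k ≥ 0 ⇒ t ≤ -17. That's 2 values of t.

2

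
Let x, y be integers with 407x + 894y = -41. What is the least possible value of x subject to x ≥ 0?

gcd(894, 407) = 1  (894 = 2×407 + 80, 407 = 5×80 + 7, 80 = 11×7 + 3, 7 = 2×3 + 1, 3 = 3×1).
1 divides -41, so solutions exist.
Back-substituting, 407×(257) + 894×(-117) = 1.
Scale by -41/1 = -41: (x₀, y₀) = (-10537, 4797).
General solution: x = -10537 + 894t, y = 4797 - 407t for integer t.
x ≥ 0: smallest is -10537 mod 894 = 191 (at t = 12), with y = -87.

191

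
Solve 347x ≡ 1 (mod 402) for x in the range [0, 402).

95

gcd(402, 347) = 1  (402 = 1·347 + 55, 347 = 6·55 + 17, 55 = 3·17 + 4, 17 = 4·4 + 1, 4 = 4·1).
Back-substituting, 347·(95) + 402·(-82) = 1.
So 347·95 ≡ 1 (mod 402), and 95 mod 402 = 95.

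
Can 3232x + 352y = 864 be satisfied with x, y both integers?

gcd(3232, 352) = 32  (3232 = 9·352 + 64, 352 = 5·64 + 32, 64 = 2·32).
32 divides 864, so integer solutions exist.

yes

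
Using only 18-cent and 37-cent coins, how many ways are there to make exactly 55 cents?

Need nonnegative integers with 18j + 37k = 55.
gcd(18, 37) = 1, and 18·(-2) + 37·(1) = 1.
So (j₀, k₀) = (-110, 55); general j = -110 + 37t, k = 55 - 18t.
j ≥ 0 ⇒ t ≥ 3; k ≥ 0 ⇒ t ≤ 3. That's 1 value of t.

1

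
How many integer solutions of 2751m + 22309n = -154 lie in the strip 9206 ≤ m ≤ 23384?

4

gcd(22309, 2751) = 7.
By Bézout, 2751*(-519) + 22309*(64) = 7.
Particular solution: (1857, -229).
General solution: m = 1857 + 3187t, n = -229 - 393t for integer t.
9206 ≤ 1857 + 3187t ≤ 23384 gives t ∈ [3, 6], which is 4 values.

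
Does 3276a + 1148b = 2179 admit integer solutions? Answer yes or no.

gcd(3276, 1148) = 28.
28 does not divide 2179 (remainder 23), so no integer solutions.

no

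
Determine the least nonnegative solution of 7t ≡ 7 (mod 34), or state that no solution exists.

gcd(34, 7):
  34 = 4*7 + 6
  7 = 1*6 + 1
  6 = 6*1
so gcd(34, 7) = 1.
1 divides 7, so solutions exist.
Back-substitute for Bézout coefficients:
  1 = 7 - 1*6
  ... = 7*(5) + 34*(-1)
So 7*(5) ≡ 1 (mod 34); multiply by 7: t ≡ 35 (mod 34).
Smallest nonnegative: t = 35 mod 34 = 1.

1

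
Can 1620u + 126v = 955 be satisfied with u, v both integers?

gcd(1620, 126) = 18  (1620 = 12·126 + 108, 126 = 1·108 + 18, 108 = 6·18).
18 does not divide 955 (remainder 1), so no integer solutions.

no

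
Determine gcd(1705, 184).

gcd(1705, 184):
  1705 = 9*184 + 49
  184 = 3*49 + 37
  49 = 1*37 + 12
  37 = 3*12 + 1
  12 = 12*1
so gcd(1705, 184) = 1.

1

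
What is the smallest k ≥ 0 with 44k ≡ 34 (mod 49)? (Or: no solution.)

gcd(49, 44):
  49 = 1×44 + 5
  44 = 8×5 + 4
  5 = 1×4 + 1
  4 = 4×1
so gcd(49, 44) = 1.
1 divides 34, so solutions exist.
Back-substitute for Bézout coefficients:
  1 = 5 - 1×4
  ... = 44×(-10) + 49×(9)
So 44×(-10) ≡ 1 (mod 49); multiply by 34: k ≡ -340 (mod 49).
Smallest nonnegative: k = -340 mod 49 = 3.

3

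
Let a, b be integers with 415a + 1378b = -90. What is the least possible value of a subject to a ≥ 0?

116

gcd(1378, 415) = 1.
1 divides -90, so solutions exist.
By Bézout, 415·(259) + 1378·(-78) = 1.
Scale by -90/1 = -90: (a₀, b₀) = (-23310, 7020).
General solution: a = -23310 + 1378t, b = 7020 - 415t for integer t.
a ≥ 0: smallest is -23310 mod 1378 = 116 (at t = 17), with b = -35.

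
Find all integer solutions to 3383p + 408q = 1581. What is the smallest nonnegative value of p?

3

gcd(3383, 408) = 17.
17 divides 1581, so solutions exist.
By Bézout, 3383×(7) + 408×(-58) = 17.
Scale by 1581/17 = 93: (p₀, q₀) = (651, -5394).
General solution: p = 651 + 24t, q = -5394 - 199t for integer t.
p ≥ 0: smallest is 651 mod 24 = 3 (at t = -27), with q = -21.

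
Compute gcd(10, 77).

1

gcd(77, 10) = 1  (77 = 7·10 + 7, 10 = 1·7 + 3, 7 = 2·3 + 1, 3 = 3·1).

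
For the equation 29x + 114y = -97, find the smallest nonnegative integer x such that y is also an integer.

91

gcd(114, 29):
  114 = 3·29 + 27
  29 = 1·27 + 2
  27 = 13·2 + 1
  2 = 2·1
so gcd(114, 29) = 1.
1 divides -97, so solutions exist.
Back-substitute for Bézout coefficients:
  1 = 27 - 13·2
  ... = 29·(-55) + 114·(14)
Scale by -97/1 = -97: (x₀, y₀) = (5335, -1358).
General solution: x = 5335 + 114t, y = -1358 - 29t for integer t.
x ≥ 0: smallest is 5335 mod 114 = 91 (at t = -46), with y = -24.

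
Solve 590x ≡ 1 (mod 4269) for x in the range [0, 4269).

gcd(4269, 590) = 1  (4269 = 7·590 + 139, 590 = 4·139 + 34, 139 = 4·34 + 3, 34 = 11·3 + 1, 3 = 3·1).
Back-substituting, 590·(1382) + 4269·(-191) = 1.
So 590·1382 ≡ 1 (mod 4269), and 1382 mod 4269 = 1382.

1382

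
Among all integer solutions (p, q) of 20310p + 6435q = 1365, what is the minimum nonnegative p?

91

gcd(20310, 6435) = 15.
15 divides 1365, so solutions exist.
By Bézout, 20310*(-32) + 6435*(101) = 15.
Scale by 1365/15 = 91: (p₀, q₀) = (-2912, 9191).
General solution: p = -2912 + 429t, q = 9191 - 1354t for integer t.
p ≥ 0: smallest is -2912 mod 429 = 91 (at t = 7), with q = -287.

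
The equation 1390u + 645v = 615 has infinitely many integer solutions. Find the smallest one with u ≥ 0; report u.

gcd(1390, 645) = 5.
5 divides 615, so solutions exist.
By Bézout, 1390×(-58) + 645×(125) = 5.
Scale by 615/5 = 123: (u₀, v₀) = (-7134, 15375).
General solution: u = -7134 + 129t, v = 15375 - 278t for integer t.
u ≥ 0: smallest is -7134 mod 129 = 90 (at t = 56), with v = -193.

90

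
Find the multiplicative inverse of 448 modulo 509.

267

gcd(509, 448) = 1.
By Bézout, 448·(-242) + 509·(213) = 1.
So 448·-242 ≡ 1 (mod 509), and -242 mod 509 = 267.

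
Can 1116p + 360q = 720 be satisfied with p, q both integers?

gcd(1116, 360):
  1116 = 3·360 + 36
  360 = 10·36
so gcd(1116, 360) = 36.
36 divides 720, so integer solutions exist.

yes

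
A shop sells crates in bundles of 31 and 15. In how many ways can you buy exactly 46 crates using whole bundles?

1

Need nonnegative integers with 31j + 15k = 46.
gcd(31, 15) = 1, and 31·(1) + 15·(-2) = 1.
So (j₀, k₀) = (46, -92); general j = 46 + 15t, k = -92 - 31t.
j ≥ 0 ⇒ t ≥ -3; k ≥ 0 ⇒ t ≤ -3. That's 1 value of t.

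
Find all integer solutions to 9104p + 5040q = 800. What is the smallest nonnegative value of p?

gcd(9104, 5040):
  9104 = 1*5040 + 4064
  5040 = 1*4064 + 976
  4064 = 4*976 + 160
  976 = 6*160 + 16
  160 = 10*16
so gcd(9104, 5040) = 16.
16 divides 800, so solutions exist.
Back-substitute for Bézout coefficients:
  16 = 976 - 6*160
  ... = 9104*(-31) + 5040*(56)
Scale by 800/16 = 50: (p₀, q₀) = (-1550, 2800).
General solution: p = -1550 + 315t, q = 2800 - 569t for integer t.
p ≥ 0: smallest is -1550 mod 315 = 25 (at t = 5), with q = -45.

25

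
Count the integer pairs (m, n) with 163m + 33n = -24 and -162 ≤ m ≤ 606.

gcd(163, 33) = 1.
By Bézout, 163×(16) + 33×(-79) = 1.
Particular solution: (12, -60).
General solution: m = 12 + 33t, n = -60 - 163t for integer t.
-162 ≤ 12 + 33t ≤ 606 gives t ∈ [-5, 18], which is 24 values.

24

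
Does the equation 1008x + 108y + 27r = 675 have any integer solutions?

gcd(1008, 108) = 36.
gcd(36, 27) = 9.
9 divides 675, so integer solutions exist.

yes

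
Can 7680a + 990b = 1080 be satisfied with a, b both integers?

gcd(7680, 990) = 30  (7680 = 7×990 + 750, 990 = 1×750 + 240, 750 = 3×240 + 30, 240 = 8×30).
30 divides 1080, so integer solutions exist.

yes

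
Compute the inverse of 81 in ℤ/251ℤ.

gcd(251, 81):
  251 = 3×81 + 8
  81 = 10×8 + 1
  8 = 8×1
so gcd(251, 81) = 1.
Back-substitute for Bézout coefficients:
  1 = 81 - 10×8
  ... = 81×(31) + 251×(-10)
So 81×31 ≡ 1 (mod 251), and 31 mod 251 = 31.

31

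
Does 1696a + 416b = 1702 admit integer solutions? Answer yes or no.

gcd(1696, 416) = 32  (1696 = 4*416 + 32, 416 = 13*32).
32 does not divide 1702 (remainder 6), so no integer solutions.

no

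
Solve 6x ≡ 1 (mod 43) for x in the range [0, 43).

36

gcd(43, 6) = 1  (43 = 7×6 + 1, 6 = 6×1).
Back-substituting, 6×(-7) + 43×(1) = 1.
So 6×-7 ≡ 1 (mod 43), and -7 mod 43 = 36.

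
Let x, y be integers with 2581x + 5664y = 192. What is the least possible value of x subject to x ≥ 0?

4896

gcd(5664, 2581) = 1.
1 divides 192, so solutions exist.
By Bézout, 2581·(1117) + 5664·(-509) = 1.
Scale by 192/1 = 192: (x₀, y₀) = (214464, -97728).
General solution: x = 214464 + 5664t, y = -97728 - 2581t for integer t.
x ≥ 0: smallest is 214464 mod 5664 = 4896 (at t = -37), with y = -2231.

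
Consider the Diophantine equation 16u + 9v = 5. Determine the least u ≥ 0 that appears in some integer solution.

2

gcd(16, 9) = 1.
1 divides 5, so solutions exist.
By Bézout, 16·(4) + 9·(-7) = 1.
Scale by 5/1 = 5: (u₀, v₀) = (20, -35).
General solution: u = 20 + 9t, v = -35 - 16t for integer t.
u ≥ 0: smallest is 20 mod 9 = 2 (at t = -2), with v = -3.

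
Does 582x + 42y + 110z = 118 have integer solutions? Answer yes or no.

gcd(582, 42) = 6.
gcd(6, 110) = 2.
2 divides 118, so integer solutions exist.

yes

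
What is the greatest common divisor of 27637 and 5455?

gcd(27637, 5455) = 1  (27637 = 5·5455 + 362, 5455 = 15·362 + 25, 362 = 14·25 + 12, 25 = 2·12 + 1, 12 = 12·1).

1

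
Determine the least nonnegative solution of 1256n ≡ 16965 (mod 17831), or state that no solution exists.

14054

gcd(17831, 1256) = 1.
1 divides 16965, so solutions exist.
By Bézout, 1256·(-3393) + 17831·(239) = 1.
So 1256·(-3393) ≡ 1 (mod 17831); multiply by 16965: n ≡ -57562245 (mod 17831).
Smallest nonnegative: n = -57562245 mod 17831 = 14054.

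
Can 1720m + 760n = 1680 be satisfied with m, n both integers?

yes

gcd(1720, 760) = 40  (1720 = 2·760 + 200, 760 = 3·200 + 160, 200 = 1·160 + 40, 160 = 4·40).
40 divides 1680, so integer solutions exist.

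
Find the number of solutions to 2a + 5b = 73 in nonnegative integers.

gcd(5, 2):
  5 = 2·2 + 1
  2 = 2·1
so gcd(5, 2) = 1.
Back-substitute for Bézout coefficients:
  1 = 5 - 2·2
  ... = 2·(-2) + 5·(1)
Scale by 73: one solution is (-146, 73). Reduce a mod 5: (4, 13).
General: a = 4 + 5t, b = 13 - 2t.
a ≥ 0 ⇒ t ≥ 0; b ≥ 0 ⇒ t ≤ 6. So t ∈ [0, 6]: 7 solutions.

7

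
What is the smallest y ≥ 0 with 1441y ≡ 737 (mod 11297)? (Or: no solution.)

808

gcd(11297, 1441):
  11297 = 7*1441 + 1210
  1441 = 1*1210 + 231
  1210 = 5*231 + 55
  231 = 4*55 + 11
  55 = 5*11
so gcd(11297, 1441) = 11.
11 divides 737, so solutions exist.
Back-substitute for Bézout coefficients:
  11 = 231 - 4*55
  ... = 1441*(196) + 11297*(-25)
So 1441*(196) ≡ 11 (mod 11297); multiply by 67: y ≡ 13132 (mod 1027).
Smallest nonnegative: y = 13132 mod 1027 = 808.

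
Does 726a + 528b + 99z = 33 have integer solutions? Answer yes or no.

gcd(726, 528) = 66  (726 = 1×528 + 198, 528 = 2×198 + 132, 198 = 1×132 + 66, 132 = 2×66).
gcd(66, 99) = 33.
33 divides 33, so integer solutions exist.

yes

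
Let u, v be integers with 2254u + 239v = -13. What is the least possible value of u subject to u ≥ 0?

gcd(2254, 239):
  2254 = 9*239 + 103
  239 = 2*103 + 33
  103 = 3*33 + 4
  33 = 8*4 + 1
  4 = 4*1
so gcd(2254, 239) = 1.
1 divides -13, so solutions exist.
Back-substitute for Bézout coefficients:
  1 = 33 - 8*4
  ... = 2254*(-58) + 239*(547)
Scale by -13/1 = -13: (u₀, v₀) = (754, -7111).
General solution: u = 754 + 239t, v = -7111 - 2254t for integer t.
u ≥ 0: smallest is 754 mod 239 = 37 (at t = -3), with v = -349.

37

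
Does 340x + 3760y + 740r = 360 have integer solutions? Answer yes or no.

yes

gcd(3760, 340):
  3760 = 11·340 + 20
  340 = 17·20
so gcd(3760, 340) = 20.
gcd(20, 740) = 20.
20 divides 360, so integer solutions exist.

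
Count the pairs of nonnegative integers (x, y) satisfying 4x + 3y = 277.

gcd(4, 3):
  4 = 1×3 + 1
  3 = 3×1
so gcd(4, 3) = 1.
Back-substitute for Bézout coefficients:
  1 = 4 - 1×3
  ... = 4×(1) + 3×(-1)
Scale by 277: one solution is (277, -277). Reduce x mod 3: (1, 91).
General: x = 1 + 3t, y = 91 - 4t.
x ≥ 0 ⇒ t ≥ 0; y ≥ 0 ⇒ t ≤ 22. So t ∈ [0, 22]: 23 solutions.

23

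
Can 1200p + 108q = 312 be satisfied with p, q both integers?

yes

gcd(1200, 108) = 12  (1200 = 11*108 + 12, 108 = 9*12).
12 divides 312, so integer solutions exist.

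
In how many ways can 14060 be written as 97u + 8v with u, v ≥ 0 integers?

18

gcd(97, 8) = 1.
By Bézout, 97·(1) + 8·(-12) = 1.
One solution: (4, 1709).
General: u = 4 + 8t, v = 1709 - 97t.
u ≥ 0 ⇒ t ≥ 0; v ≥ 0 ⇒ t ≤ 17. So t ∈ [0, 17]: 18 solutions.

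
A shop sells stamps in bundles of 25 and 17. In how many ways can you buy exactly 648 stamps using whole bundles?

Need nonnegative integers with 25j + 17k = 648.
gcd(25, 17) = 1, and 25·(-2) + 17·(3) = 1.
So (j₀, k₀) = (-1296, 1944); general j = -1296 + 17t, k = 1944 - 25t.
j ≥ 0 ⇒ t ≥ 77; k ≥ 0 ⇒ t ≤ 77. That's 1 value of t.

1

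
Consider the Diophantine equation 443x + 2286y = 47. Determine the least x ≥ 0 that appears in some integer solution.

1027

gcd(2286, 443) = 1  (2286 = 5×443 + 71, 443 = 6×71 + 17, 71 = 4×17 + 3, 17 = 5×3 + 2, 3 = 1×2 + 1, 2 = 2×1).
1 divides 47, so solutions exist.
Back-substituting, 443×(-805) + 2286×(156) = 1.
Scale by 47/1 = 47: (x₀, y₀) = (-37835, 7332).
General solution: x = -37835 + 2286t, y = 7332 - 443t for integer t.
x ≥ 0: smallest is -37835 mod 2286 = 1027 (at t = 17), with y = -199.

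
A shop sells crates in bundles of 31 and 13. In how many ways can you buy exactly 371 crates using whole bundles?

1

Need nonnegative integers with 31j + 13k = 371.
gcd(31, 13) = 1, and 31·(-5) + 13·(12) = 1.
So (j₀, k₀) = (-1855, 4452); general j = -1855 + 13t, k = 4452 - 31t.
j ≥ 0 ⇒ t ≥ 143; k ≥ 0 ⇒ t ≤ 143. That's 1 value of t.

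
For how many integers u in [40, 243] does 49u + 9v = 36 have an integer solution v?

23

gcd(49, 9) = 1  (49 = 5*9 + 4, 9 = 2*4 + 1, 4 = 4*1).
Back-substituting, 49*(-2) + 9*(11) = 1.
Scale by 36: particular solution (-72, 396); reduce u mod 9: (0, 4).
General solution: u = 0 + 9t, v = 4 - 49t for integer t.
40 ≤ 0 + 9t ≤ 243 gives t ∈ [5, 27], which is 23 values.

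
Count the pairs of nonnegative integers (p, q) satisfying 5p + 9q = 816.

gcd(9, 5) = 1.
By Bézout, 5*(2) + 9*(-1) = 1.
One solution: (3, 89).
General: p = 3 + 9t, q = 89 - 5t.
p ≥ 0 ⇒ t ≥ 0; q ≥ 0 ⇒ t ≤ 17. So t ∈ [0, 17]: 18 solutions.

18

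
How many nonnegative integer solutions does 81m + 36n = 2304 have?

8

gcd(81, 36) = 9  (81 = 2×36 + 9, 36 = 4×9).
Back-substituting, 81×(1) + 36×(-2) = 9.
Scale by 256: one solution is (256, -512). Reduce m mod 4: (0, 64).
General: m = 0 + 4t, n = 64 - 9t.
m ≥ 0 ⇒ t ≥ 0; n ≥ 0 ⇒ t ≤ 7. So t ∈ [0, 7]: 8 solutions.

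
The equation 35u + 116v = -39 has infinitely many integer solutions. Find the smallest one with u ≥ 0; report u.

95

gcd(116, 35) = 1.
1 divides -39, so solutions exist.
By Bézout, 35×(-53) + 116×(16) = 1.
Scale by -39/1 = -39: (u₀, v₀) = (2067, -624).
General solution: u = 2067 + 116t, v = -624 - 35t for integer t.
u ≥ 0: smallest is 2067 mod 116 = 95 (at t = -17), with v = -29.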